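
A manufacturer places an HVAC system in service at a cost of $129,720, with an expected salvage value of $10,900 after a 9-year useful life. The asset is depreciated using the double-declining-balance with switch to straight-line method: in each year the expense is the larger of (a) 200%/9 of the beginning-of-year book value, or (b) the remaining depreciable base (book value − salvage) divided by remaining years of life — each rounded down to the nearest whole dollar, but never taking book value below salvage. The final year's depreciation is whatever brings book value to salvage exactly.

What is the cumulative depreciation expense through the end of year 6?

Depreciable base = $129,720 − $10,900 = $118,820.
Year 1: DB = ⌊$129,720 × 200%/9⌋ = $28,826; SL = ⌊$118,820/9⌋ = $13,202 → take DB $28,826. Book value $100,894.
Year 2: DB = ⌊$100,894 × 200%/9⌋ = $22,420; SL = ⌊$89,994/8⌋ = $11,249 → take DB $22,420. Book value $78,474.
Year 3: DB = ⌊$78,474 × 200%/9⌋ = $17,438; SL = ⌊$67,574/7⌋ = $9,653 → take DB $17,438. Book value $61,036.
Year 4: DB = ⌊$61,036 × 200%/9⌋ = $13,563; SL = ⌊$50,136/6⌋ = $8,356 → take DB $13,563. Book value $47,473.
Year 5: DB = ⌊$47,473 × 200%/9⌋ = $10,549; SL = ⌊$36,573/5⌋ = $7,314 → take DB $10,549. Book value $36,924.
Year 6: DB = ⌊$36,924 × 200%/9⌋ = $8,205; SL = ⌊$26,024/4⌋ = $6,506 → take DB $8,205. Book value $28,719.
Accumulated through year 6 = $129,720 − $28,719 = $101,001.

$101,001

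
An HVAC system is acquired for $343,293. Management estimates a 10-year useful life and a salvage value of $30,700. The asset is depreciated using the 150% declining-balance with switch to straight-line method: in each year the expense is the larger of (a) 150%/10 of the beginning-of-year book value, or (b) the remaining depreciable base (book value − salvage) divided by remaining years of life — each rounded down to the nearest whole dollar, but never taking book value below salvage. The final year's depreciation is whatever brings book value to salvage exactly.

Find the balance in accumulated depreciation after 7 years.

$239,618

Depreciable base = $343,293 − $30,700 = $312,593.
Year 1: DB = ⌊$343,293 × 150%/10⌋ = $51,493; SL = ⌊$312,593/10⌋ = $31,259 → take DB $51,493. Book value $291,800.
Year 2: DB = ⌊$291,800 × 150%/10⌋ = $43,770; SL = ⌊$261,100/9⌋ = $29,011 → take DB $43,770. Book value $248,030.
Year 3: DB = ⌊$248,030 × 150%/10⌋ = $37,204; SL = ⌊$217,330/8⌋ = $27,166 → take DB $37,204. Book value $210,826.
Year 4: DB = ⌊$210,826 × 150%/10⌋ = $31,623; SL = ⌊$180,126/7⌋ = $25,732 → take DB $31,623. Book value $179,203.
Year 5: DB = ⌊$179,203 × 150%/10⌋ = $26,880; SL = ⌊$148,503/6⌋ = $24,750 → take DB $26,880. Book value $152,323.
Year 6: DB = ⌊$152,323 × 150%/10⌋ = $22,848; SL = ⌊$121,623/5⌋ = $24,324 → take SL $24,324. Book value $127,999.
Year 7: DB = ⌊$127,999 × 150%/10⌋ = $19,199; SL = ⌊$97,299/4⌋ = $24,324 → take SL $24,324. Book value $103,675.
Accumulated through year 7 = $343,293 − $103,675 = $239,618.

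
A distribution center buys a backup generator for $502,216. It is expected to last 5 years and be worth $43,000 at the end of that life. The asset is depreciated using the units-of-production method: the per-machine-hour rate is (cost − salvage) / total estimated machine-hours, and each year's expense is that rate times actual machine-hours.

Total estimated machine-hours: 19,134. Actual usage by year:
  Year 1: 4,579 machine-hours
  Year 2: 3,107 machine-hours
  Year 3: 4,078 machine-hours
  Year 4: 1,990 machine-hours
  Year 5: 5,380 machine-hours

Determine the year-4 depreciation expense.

$47,760

Depreciable base = $502,216 − $43,000 = $459,216.
Rate = $459,216 / 19,134 machine-hours = $24 per machine-hour.
Year 1: 4,579 × $24 = $109,896. Book value $392,320.
Year 2: 3,107 × $24 = $74,568. Book value $317,752.
Year 3: 4,078 × $24 = $97,872. Book value $219,880.
Year 4: 1,990 × $24 = $47,760. Book value $172,120.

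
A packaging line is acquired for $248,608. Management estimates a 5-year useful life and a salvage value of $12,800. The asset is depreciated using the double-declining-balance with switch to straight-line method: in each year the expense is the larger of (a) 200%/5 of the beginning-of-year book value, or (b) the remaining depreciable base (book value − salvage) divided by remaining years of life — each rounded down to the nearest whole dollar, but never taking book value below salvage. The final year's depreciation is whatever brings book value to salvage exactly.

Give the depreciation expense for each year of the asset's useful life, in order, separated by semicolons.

$99,443; $59,666; $35,799; $21,480; $19,420

Depreciable base = $248,608 − $12,800 = $235,808.
Year 1: DB = ⌊$248,608 × 200%/5⌋ = $99,443; SL = ⌊$235,808/5⌋ = $47,161 → take DB $99,443. Book value $149,165.
Year 2: DB = ⌊$149,165 × 200%/5⌋ = $59,666; SL = ⌊$136,365/4⌋ = $34,091 → take DB $59,666. Book value $89,499.
Year 3: DB = ⌊$89,499 × 200%/5⌋ = $35,799; SL = ⌊$76,699/3⌋ = $25,566 → take DB $35,799. Book value $53,700.
Year 4: DB = ⌊$53,700 × 200%/5⌋ = $21,480; SL = ⌊$40,900/2⌋ = $20,450 → take DB $21,480. Book value $32,220.
Year 5 (final): $32,220 − $12,800 = $19,420. Book value $12,800.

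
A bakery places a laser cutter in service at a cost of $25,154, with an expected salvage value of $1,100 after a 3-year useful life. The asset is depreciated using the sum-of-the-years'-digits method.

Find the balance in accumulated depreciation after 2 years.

$20,045

Depreciable base = $25,154 − $1,100 = $24,054.
Sum of the years' digits = 3+2+1 = 6.
Year 1: $24,054 × 3/6 = $12,027. Book value $13,127.
Year 2: $24,054 × 2/6 = $8,018. Book value $5,109.
Accumulated through year 2 = $25,154 − $5,109 = $20,045.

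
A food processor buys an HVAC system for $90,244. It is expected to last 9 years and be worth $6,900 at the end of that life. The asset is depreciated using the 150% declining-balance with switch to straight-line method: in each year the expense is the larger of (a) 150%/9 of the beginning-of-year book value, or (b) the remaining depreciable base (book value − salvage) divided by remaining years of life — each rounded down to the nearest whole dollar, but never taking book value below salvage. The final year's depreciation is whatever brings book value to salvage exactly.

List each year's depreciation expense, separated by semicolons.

$15,040; $12,534; $10,445; $8,704; $7,324; $7,324; $7,324; $7,324; $7,325

Depreciable base = $90,244 − $6,900 = $83,344.
Year 1: DB = ⌊$90,244 × 150%/9⌋ = $15,040; SL = ⌊$83,344/9⌋ = $9,260 → take DB $15,040. Book value $75,204.
Year 2: DB = ⌊$75,204 × 150%/9⌋ = $12,534; SL = ⌊$68,304/8⌋ = $8,538 → take DB $12,534. Book value $62,670.
Year 3: DB = ⌊$62,670 × 150%/9⌋ = $10,445; SL = ⌊$55,770/7⌋ = $7,967 → take DB $10,445. Book value $52,225.
Year 4: DB = ⌊$52,225 × 150%/9⌋ = $8,704; SL = ⌊$45,325/6⌋ = $7,554 → take DB $8,704. Book value $43,521.
Year 5: DB = ⌊$43,521 × 150%/9⌋ = $7,253; SL = ⌊$36,621/5⌋ = $7,324 → take SL $7,324. Book value $36,197.
Year 6: DB = ⌊$36,197 × 150%/9⌋ = $6,032; SL = ⌊$29,297/4⌋ = $7,324 → take SL $7,324. Book value $28,873.
Year 7: DB = ⌊$28,873 × 150%/9⌋ = $4,812; SL = ⌊$21,973/3⌋ = $7,324 → take SL $7,324. Book value $21,549.
Year 8: DB = ⌊$21,549 × 150%/9⌋ = $3,591; SL = ⌊$14,649/2⌋ = $7,324 → take SL $7,324. Book value $14,225.
Year 9 (final): $14,225 − $6,900 = $7,325. Book value $6,900.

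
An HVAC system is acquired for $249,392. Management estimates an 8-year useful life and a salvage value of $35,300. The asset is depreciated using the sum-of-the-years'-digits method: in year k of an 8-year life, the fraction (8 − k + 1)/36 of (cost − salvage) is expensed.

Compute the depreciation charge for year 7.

Depreciable base = $249,392 − $35,300 = $214,092.
Sum of the years' digits = 8+7+6+5+4+3+2+1 = 36.
Year 1: $214,092 × 8/36 = $47,576. Book value $201,816.
Year 2: $214,092 × 7/36 = $41,629. Book value $160,187.
Year 3: $214,092 × 6/36 = $35,682. Book value $124,505.
Year 4: $214,092 × 5/36 = $29,735. Book value $94,770.
Year 5: $214,092 × 4/36 = $23,788. Book value $70,982.
Year 6: $214,092 × 3/36 = $17,841. Book value $53,141.
Year 7: $214,092 × 2/36 = $11,894. Book value $41,247.

$11,894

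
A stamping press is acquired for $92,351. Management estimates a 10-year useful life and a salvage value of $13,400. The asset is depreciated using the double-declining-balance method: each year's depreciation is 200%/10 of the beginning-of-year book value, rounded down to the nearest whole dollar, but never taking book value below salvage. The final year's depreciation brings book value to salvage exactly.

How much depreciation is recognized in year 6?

Depreciable base = $92,351 − $13,400 = $78,951.
Year 1: ⌊$92,351 × 200%/10⌋ = $18,470. Book value $73,881.
Year 2: ⌊$73,881 × 200%/10⌋ = $14,776. Book value $59,105.
Year 3: ⌊$59,105 × 200%/10⌋ = $11,821. Book value $47,284.
Year 4: ⌊$47,284 × 200%/10⌋ = $9,456. Book value $37,828.
Year 5: ⌊$37,828 × 200%/10⌋ = $7,565. Book value $30,263.
Year 6: ⌊$30,263 × 200%/10⌋ = $6,052. Book value $24,211.

$6,052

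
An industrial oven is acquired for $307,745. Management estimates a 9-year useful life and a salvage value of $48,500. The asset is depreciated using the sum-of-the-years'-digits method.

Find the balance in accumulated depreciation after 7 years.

Depreciable base = $307,745 − $48,500 = $259,245.
Sum of the years' digits = 9+8+7+6+5+4+3+2+1 = 45.
Year 1: $259,245 × 9/45 = $51,849. Book value $255,896.
Year 2: $259,245 × 8/45 = $46,088. Book value $209,808.
Year 3: $259,245 × 7/45 = $40,327. Book value $169,481.
Year 4: $259,245 × 6/45 = $34,566. Book value $134,915.
Year 5: $259,245 × 5/45 = $28,805. Book value $106,110.
Year 6: $259,245 × 4/45 = $23,044. Book value $83,066.
Year 7: $259,245 × 3/45 = $17,283. Book value $65,783.
Accumulated through year 7 = $307,745 − $65,783 = $241,962.

$241,962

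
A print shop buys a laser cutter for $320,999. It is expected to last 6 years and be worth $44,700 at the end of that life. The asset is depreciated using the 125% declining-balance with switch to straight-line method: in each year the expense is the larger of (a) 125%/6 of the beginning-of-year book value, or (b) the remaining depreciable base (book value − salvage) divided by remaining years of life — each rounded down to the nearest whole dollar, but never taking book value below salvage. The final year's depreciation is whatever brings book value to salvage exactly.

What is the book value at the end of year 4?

$121,080

Depreciable base = $320,999 − $44,700 = $276,299.
Year 1: DB = ⌊$320,999 × 125%/6⌋ = $66,874; SL = ⌊$276,299/6⌋ = $46,049 → take DB $66,874. Book value $254,125.
Year 2: DB = ⌊$254,125 × 125%/6⌋ = $52,942; SL = ⌊$209,425/5⌋ = $41,885 → take DB $52,942. Book value $201,183.
Year 3: DB = ⌊$201,183 × 125%/6⌋ = $41,913; SL = ⌊$156,483/4⌋ = $39,120 → take DB $41,913. Book value $159,270.
Year 4: DB = ⌊$159,270 × 125%/6⌋ = $33,181; SL = ⌊$114,570/3⌋ = $38,190 → take SL $38,190. Book value $121,080.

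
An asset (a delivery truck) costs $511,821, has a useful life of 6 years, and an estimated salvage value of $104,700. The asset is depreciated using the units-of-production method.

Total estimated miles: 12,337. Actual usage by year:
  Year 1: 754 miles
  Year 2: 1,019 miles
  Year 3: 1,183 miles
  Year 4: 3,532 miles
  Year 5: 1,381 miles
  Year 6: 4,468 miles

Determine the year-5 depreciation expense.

$45,573

Depreciable base = $511,821 − $104,700 = $407,121.
Rate = $407,121 / 12,337 miles = $33 per mile.
Year 1: 754 × $33 = $24,882. Book value $486,939.
Year 2: 1,019 × $33 = $33,627. Book value $453,312.
Year 3: 1,183 × $33 = $39,039. Book value $414,273.
Year 4: 3,532 × $33 = $116,556. Book value $297,717.
Year 5: 1,381 × $33 = $45,573. Book value $252,144.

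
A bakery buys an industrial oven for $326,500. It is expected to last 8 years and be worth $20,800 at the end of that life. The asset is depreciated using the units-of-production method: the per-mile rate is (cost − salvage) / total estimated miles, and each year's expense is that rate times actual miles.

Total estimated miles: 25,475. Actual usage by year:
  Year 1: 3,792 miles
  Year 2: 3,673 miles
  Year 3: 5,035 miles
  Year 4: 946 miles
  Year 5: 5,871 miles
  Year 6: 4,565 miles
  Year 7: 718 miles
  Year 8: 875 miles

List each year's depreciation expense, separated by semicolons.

$45,504; $44,076; $60,420; $11,352; $70,452; $54,780; $8,616; $10,500

Depreciable base = $326,500 − $20,800 = $305,700.
Rate = $305,700 / 25,475 miles = $12 per mile.
Year 1: 3,792 × $12 = $45,504. Book value $280,996.
Year 2: 3,673 × $12 = $44,076. Book value $236,920.
Year 3: 5,035 × $12 = $60,420. Book value $176,500.
Year 4: 946 × $12 = $11,352. Book value $165,148.
Year 5: 5,871 × $12 = $70,452. Book value $94,696.
Year 6: 4,565 × $12 = $54,780. Book value $39,916.
Year 7: 718 × $12 = $8,616. Book value $31,300.
Year 8: 875 × $12 = $10,500. Book value $20,800.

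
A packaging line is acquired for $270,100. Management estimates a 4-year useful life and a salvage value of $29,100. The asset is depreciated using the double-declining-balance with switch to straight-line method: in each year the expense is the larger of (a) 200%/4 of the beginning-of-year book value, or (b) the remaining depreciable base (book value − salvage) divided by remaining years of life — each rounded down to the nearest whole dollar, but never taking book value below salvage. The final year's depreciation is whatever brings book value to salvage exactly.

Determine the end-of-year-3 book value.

Depreciable base = $270,100 − $29,100 = $241,000.
Year 1: DB = ⌊$270,100 × 200%/4⌋ = $135,050; SL = ⌊$241,000/4⌋ = $60,250 → take DB $135,050. Book value $135,050.
Year 2: DB = ⌊$135,050 × 200%/4⌋ = $67,525; SL = ⌊$105,950/3⌋ = $35,316 → take DB $67,525. Book value $67,525.
Year 3: DB = ⌊$67,525 × 200%/4⌋ = $33,762; SL = ⌊$38,425/2⌋ = $19,212 → take DB $33,762. Book value $33,763.

$33,763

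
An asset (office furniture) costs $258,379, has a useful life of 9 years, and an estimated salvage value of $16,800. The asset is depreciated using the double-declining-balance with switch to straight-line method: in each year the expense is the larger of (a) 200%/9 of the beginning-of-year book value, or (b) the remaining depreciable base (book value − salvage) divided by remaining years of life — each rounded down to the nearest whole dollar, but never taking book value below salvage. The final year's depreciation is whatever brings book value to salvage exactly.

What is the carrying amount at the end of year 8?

Depreciable base = $258,379 − $16,800 = $241,579.
Year 1: DB = ⌊$258,379 × 200%/9⌋ = $57,417; SL = ⌊$241,579/9⌋ = $26,842 → take DB $57,417. Book value $200,962.
Year 2: DB = ⌊$200,962 × 200%/9⌋ = $44,658; SL = ⌊$184,162/8⌋ = $23,020 → take DB $44,658. Book value $156,304.
Year 3: DB = ⌊$156,304 × 200%/9⌋ = $34,734; SL = ⌊$139,504/7⌋ = $19,929 → take DB $34,734. Book value $121,570.
Year 4: DB = ⌊$121,570 × 200%/9⌋ = $27,015; SL = ⌊$104,770/6⌋ = $17,461 → take DB $27,015. Book value $94,555.
Year 5: DB = ⌊$94,555 × 200%/9⌋ = $21,012; SL = ⌊$77,755/5⌋ = $15,551 → take DB $21,012. Book value $73,543.
Year 6: DB = ⌊$73,543 × 200%/9⌋ = $16,342; SL = ⌊$56,743/4⌋ = $14,185 → take DB $16,342. Book value $57,201.
Year 7: DB = ⌊$57,201 × 200%/9⌋ = $12,711; SL = ⌊$40,401/3⌋ = $13,467 → take SL $13,467. Book value $43,734.
Year 8: DB = ⌊$43,734 × 200%/9⌋ = $9,718; SL = ⌊$26,934/2⌋ = $13,467 → take SL $13,467. Book value $30,267.

$30,267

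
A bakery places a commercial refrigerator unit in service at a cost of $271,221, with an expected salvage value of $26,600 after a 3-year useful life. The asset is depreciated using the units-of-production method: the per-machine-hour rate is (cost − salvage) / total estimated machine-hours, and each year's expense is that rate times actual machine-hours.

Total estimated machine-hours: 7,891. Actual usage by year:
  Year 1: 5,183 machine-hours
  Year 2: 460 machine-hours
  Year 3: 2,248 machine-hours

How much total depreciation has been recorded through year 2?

Depreciable base = $271,221 − $26,600 = $244,621.
Rate = $244,621 / 7,891 machine-hours = $31 per machine-hour.
Year 1: 5,183 × $31 = $160,673. Book value $110,548.
Year 2: 460 × $31 = $14,260. Book value $96,288.
Accumulated through year 2 = $271,221 − $96,288 = $174,933.

$174,933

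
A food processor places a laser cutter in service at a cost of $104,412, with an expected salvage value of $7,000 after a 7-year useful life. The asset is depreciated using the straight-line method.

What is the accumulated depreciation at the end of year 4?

$55,664

Depreciable base = $104,412 − $7,000 = $97,412.
Annual expense = $97,412 / 7 = $13,916.
End of year 1: book value $90,496.
End of year 2: book value $76,580.
End of year 3: book value $62,664.
End of year 4: book value $48,748.
Accumulated through year 4 = $104,412 − $48,748 = $55,664.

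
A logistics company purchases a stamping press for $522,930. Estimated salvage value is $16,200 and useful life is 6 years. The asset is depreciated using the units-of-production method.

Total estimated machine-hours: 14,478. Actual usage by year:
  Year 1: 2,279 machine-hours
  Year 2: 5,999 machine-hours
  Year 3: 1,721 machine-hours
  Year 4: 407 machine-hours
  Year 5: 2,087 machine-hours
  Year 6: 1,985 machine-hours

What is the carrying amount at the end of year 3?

Depreciable base = $522,930 − $16,200 = $506,730.
Rate = $506,730 / 14,478 machine-hours = $35 per machine-hour.
Year 1: 2,279 × $35 = $79,765. Book value $443,165.
Year 2: 5,999 × $35 = $209,965. Book value $233,200.
Year 3: 1,721 × $35 = $60,235. Book value $172,965.

$172,965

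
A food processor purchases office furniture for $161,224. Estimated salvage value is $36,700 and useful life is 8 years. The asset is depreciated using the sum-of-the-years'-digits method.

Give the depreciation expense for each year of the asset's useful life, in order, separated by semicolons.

Depreciable base = $161,224 − $36,700 = $124,524.
Sum of the years' digits = 8+7+6+5+4+3+2+1 = 36.
Year 1: $124,524 × 8/36 = $27,672. Book value $133,552.
Year 2: $124,524 × 7/36 = $24,213. Book value $109,339.
Year 3: $124,524 × 6/36 = $20,754. Book value $88,585.
Year 4: $124,524 × 5/36 = $17,295. Book value $71,290.
Year 5: $124,524 × 4/36 = $13,836. Book value $57,454.
Year 6: $124,524 × 3/36 = $10,377. Book value $47,077.
Year 7: $124,524 × 2/36 = $6,918. Book value $40,159.
Year 8: $124,524 × 1/36 = $3,459. Book value $36,700.

$27,672; $24,213; $20,754; $17,295; $13,836; $10,377; $6,918; $3,459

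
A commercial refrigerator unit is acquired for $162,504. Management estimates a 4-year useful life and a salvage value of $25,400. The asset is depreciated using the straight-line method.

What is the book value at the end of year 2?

Depreciable base = $162,504 − $25,400 = $137,104.
Annual expense = $137,104 / 4 = $34,276.
End of year 1: book value $128,228.
End of year 2: book value $93,952.

$93,952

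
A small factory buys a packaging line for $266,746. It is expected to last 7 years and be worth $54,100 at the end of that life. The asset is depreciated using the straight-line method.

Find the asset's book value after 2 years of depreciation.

$205,990

Depreciable base = $266,746 − $54,100 = $212,646.
Annual expense = $212,646 / 7 = $30,378.
End of year 1: book value $236,368.
End of year 2: book value $205,990.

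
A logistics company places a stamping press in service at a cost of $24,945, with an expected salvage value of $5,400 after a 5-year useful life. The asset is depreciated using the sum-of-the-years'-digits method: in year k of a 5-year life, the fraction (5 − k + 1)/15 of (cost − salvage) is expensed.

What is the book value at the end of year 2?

Depreciable base = $24,945 − $5,400 = $19,545.
Sum of the years' digits = 5+4+3+2+1 = 15.
Year 1: $19,545 × 5/15 = $6,515. Book value $18,430.
Year 2: $19,545 × 4/15 = $5,212. Book value $13,218.

$13,218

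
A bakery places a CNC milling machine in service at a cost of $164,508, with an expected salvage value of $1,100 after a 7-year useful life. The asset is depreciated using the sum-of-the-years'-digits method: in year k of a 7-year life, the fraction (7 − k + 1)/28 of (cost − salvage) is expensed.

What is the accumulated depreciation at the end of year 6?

Depreciable base = $164,508 − $1,100 = $163,408.
Sum of the years' digits = 7+6+5+4+3+2+1 = 28.
Year 1: $163,408 × 7/28 = $40,852. Book value $123,656.
Year 2: $163,408 × 6/28 = $35,016. Book value $88,640.
Year 3: $163,408 × 5/28 = $29,180. Book value $59,460.
Year 4: $163,408 × 4/28 = $23,344. Book value $36,116.
Year 5: $163,408 × 3/28 = $17,508. Book value $18,608.
Year 6: $163,408 × 2/28 = $11,672. Book value $6,936.
Accumulated through year 6 = $164,508 − $6,936 = $157,572.

$157,572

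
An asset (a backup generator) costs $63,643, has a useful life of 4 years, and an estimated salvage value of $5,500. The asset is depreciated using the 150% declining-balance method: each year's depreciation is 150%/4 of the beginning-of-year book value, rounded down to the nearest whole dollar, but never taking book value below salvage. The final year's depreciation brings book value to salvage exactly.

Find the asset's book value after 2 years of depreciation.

$24,861

Depreciable base = $63,643 − $5,500 = $58,143.
Year 1: ⌊$63,643 × 150%/4⌋ = $23,866. Book value $39,777.
Year 2: ⌊$39,777 × 150%/4⌋ = $14,916. Book value $24,861.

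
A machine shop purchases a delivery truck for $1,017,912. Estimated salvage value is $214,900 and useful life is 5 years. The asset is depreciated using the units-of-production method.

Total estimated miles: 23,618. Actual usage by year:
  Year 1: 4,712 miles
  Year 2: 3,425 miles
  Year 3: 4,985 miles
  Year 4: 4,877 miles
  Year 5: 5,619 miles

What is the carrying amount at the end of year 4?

Depreciable base = $1,017,912 − $214,900 = $803,012.
Rate = $803,012 / 23,618 miles = $34 per mile.
Year 1: 4,712 × $34 = $160,208. Book value $857,704.
Year 2: 3,425 × $34 = $116,450. Book value $741,254.
Year 3: 4,985 × $34 = $169,490. Book value $571,764.
Year 4: 4,877 × $34 = $165,818. Book value $405,946.

$405,946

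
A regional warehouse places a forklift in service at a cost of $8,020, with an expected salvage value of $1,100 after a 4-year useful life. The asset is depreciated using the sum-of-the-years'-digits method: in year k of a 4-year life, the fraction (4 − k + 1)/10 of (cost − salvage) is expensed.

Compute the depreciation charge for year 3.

Depreciable base = $8,020 − $1,100 = $6,920.
Sum of the years' digits = 4+3+2+1 = 10.
Year 1: $6,920 × 4/10 = $2,768. Book value $5,252.
Year 2: $6,920 × 3/10 = $2,076. Book value $3,176.
Year 3: $6,920 × 2/10 = $1,384. Book value $1,792.

$1,384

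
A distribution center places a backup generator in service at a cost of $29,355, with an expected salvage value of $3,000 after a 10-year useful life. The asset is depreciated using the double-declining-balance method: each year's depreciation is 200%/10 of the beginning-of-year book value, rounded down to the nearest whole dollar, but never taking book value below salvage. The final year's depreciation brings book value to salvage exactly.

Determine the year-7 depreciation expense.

Depreciable base = $29,355 − $3,000 = $26,355.
Year 1: ⌊$29,355 × 200%/10⌋ = $5,871. Book value $23,484.
Year 2: ⌊$23,484 × 200%/10⌋ = $4,696. Book value $18,788.
Year 3: ⌊$18,788 × 200%/10⌋ = $3,757. Book value $15,031.
Year 4: ⌊$15,031 × 200%/10⌋ = $3,006. Book value $12,025.
Year 5: ⌊$12,025 × 200%/10⌋ = $2,405. Book value $9,620.
Year 6: ⌊$9,620 × 200%/10⌋ = $1,924. Book value $7,696.
Year 7: ⌊$7,696 × 200%/10⌋ = $1,539. Book value $6,157.

$1,539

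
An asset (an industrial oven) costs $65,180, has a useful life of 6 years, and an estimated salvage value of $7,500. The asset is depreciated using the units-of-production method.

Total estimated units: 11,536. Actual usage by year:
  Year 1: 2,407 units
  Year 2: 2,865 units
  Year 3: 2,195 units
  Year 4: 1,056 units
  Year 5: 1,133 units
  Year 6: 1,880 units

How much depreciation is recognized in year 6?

Depreciable base = $65,180 − $7,500 = $57,680.
Rate = $57,680 / 11,536 units = $5 per unit.
Year 1: 2,407 × $5 = $12,035. Book value $53,145.
Year 2: 2,865 × $5 = $14,325. Book value $38,820.
Year 3: 2,195 × $5 = $10,975. Book value $27,845.
Year 4: 1,056 × $5 = $5,280. Book value $22,565.
Year 5: 1,133 × $5 = $5,665. Book value $16,900.
Year 6: 1,880 × $5 = $9,400. Book value $7,500.

$9,400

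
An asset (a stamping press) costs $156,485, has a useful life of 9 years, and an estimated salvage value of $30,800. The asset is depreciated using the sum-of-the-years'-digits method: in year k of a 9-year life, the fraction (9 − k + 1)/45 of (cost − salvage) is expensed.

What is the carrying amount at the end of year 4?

Depreciable base = $156,485 − $30,800 = $125,685.
Sum of the years' digits = 9+8+7+6+5+4+3+2+1 = 45.
Year 1: $125,685 × 9/45 = $25,137. Book value $131,348.
Year 2: $125,685 × 8/45 = $22,344. Book value $109,004.
Year 3: $125,685 × 7/45 = $19,551. Book value $89,453.
Year 4: $125,685 × 6/45 = $16,758. Book value $72,695.

$72,695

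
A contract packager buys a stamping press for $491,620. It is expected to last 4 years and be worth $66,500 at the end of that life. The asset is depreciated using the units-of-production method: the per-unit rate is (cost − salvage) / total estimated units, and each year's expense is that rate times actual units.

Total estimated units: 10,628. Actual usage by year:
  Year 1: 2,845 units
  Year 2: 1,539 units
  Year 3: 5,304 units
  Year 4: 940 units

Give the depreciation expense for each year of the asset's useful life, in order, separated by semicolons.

Depreciable base = $491,620 − $66,500 = $425,120.
Rate = $425,120 / 10,628 units = $40 per unit.
Year 1: 2,845 × $40 = $113,800. Book value $377,820.
Year 2: 1,539 × $40 = $61,560. Book value $316,260.
Year 3: 5,304 × $40 = $212,160. Book value $104,100.
Year 4: 940 × $40 = $37,600. Book value $66,500.

$113,800; $61,560; $212,160; $37,600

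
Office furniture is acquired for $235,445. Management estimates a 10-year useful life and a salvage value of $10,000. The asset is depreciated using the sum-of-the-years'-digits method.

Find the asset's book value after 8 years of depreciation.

Depreciable base = $235,445 − $10,000 = $225,445.
Sum of the years' digits = 10+9+8+7+6+5+4+3+2+1 = 55.
Year 1: $225,445 × 10/55 = $40,990. Book value $194,455.
Year 2: $225,445 × 9/55 = $36,891. Book value $157,564.
Year 3: $225,445 × 8/55 = $32,792. Book value $124,772.
Year 4: $225,445 × 7/55 = $28,693. Book value $96,079.
Year 5: $225,445 × 6/55 = $24,594. Book value $71,485.
Year 6: $225,445 × 5/55 = $20,495. Book value $50,990.
Year 7: $225,445 × 4/55 = $16,396. Book value $34,594.
Year 8: $225,445 × 3/55 = $12,297. Book value $22,297.

$22,297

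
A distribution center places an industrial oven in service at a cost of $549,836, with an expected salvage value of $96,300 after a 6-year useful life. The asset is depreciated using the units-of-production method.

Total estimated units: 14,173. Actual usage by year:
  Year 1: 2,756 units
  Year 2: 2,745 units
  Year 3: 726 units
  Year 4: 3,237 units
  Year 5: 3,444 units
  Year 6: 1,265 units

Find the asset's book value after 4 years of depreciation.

$246,988

Depreciable base = $549,836 − $96,300 = $453,536.
Rate = $453,536 / 14,173 units = $32 per unit.
Year 1: 2,756 × $32 = $88,192. Book value $461,644.
Year 2: 2,745 × $32 = $87,840. Book value $373,804.
Year 3: 726 × $32 = $23,232. Book value $350,572.
Year 4: 3,237 × $32 = $103,584. Book value $246,988.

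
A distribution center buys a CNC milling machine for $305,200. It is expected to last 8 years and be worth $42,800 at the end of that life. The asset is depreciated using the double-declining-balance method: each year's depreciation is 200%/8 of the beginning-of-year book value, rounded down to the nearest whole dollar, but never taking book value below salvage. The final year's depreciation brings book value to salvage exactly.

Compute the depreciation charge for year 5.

$24,142

Depreciable base = $305,200 − $42,800 = $262,400.
Year 1: ⌊$305,200 × 200%/8⌋ = $76,300. Book value $228,900.
Year 2: ⌊$228,900 × 200%/8⌋ = $57,225. Book value $171,675.
Year 3: ⌊$171,675 × 200%/8⌋ = $42,918. Book value $128,757.
Year 4: ⌊$128,757 × 200%/8⌋ = $32,189. Book value $96,568.
Year 5: ⌊$96,568 × 200%/8⌋ = $24,142. Book value $72,426.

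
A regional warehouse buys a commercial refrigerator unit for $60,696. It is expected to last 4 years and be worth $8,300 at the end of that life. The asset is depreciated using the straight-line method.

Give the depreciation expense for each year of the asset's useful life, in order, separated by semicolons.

$13,099; $13,099; $13,099; $13,099

Depreciable base = $60,696 − $8,300 = $52,396.
Annual expense = $52,396 / 4 = $13,099.
End of year 1: book value $47,597.
End of year 2: book value $34,498.
End of year 3: book value $21,399.
End of year 4: book value $8,300.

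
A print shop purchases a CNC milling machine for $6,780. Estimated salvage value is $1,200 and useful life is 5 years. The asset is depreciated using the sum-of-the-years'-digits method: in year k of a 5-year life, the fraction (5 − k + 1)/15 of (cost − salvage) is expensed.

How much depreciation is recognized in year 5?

Depreciable base = $6,780 − $1,200 = $5,580.
Sum of the years' digits = 5+4+3+2+1 = 15.
Year 1: $5,580 × 5/15 = $1,860. Book value $4,920.
Year 2: $5,580 × 4/15 = $1,488. Book value $3,432.
Year 3: $5,580 × 3/15 = $1,116. Book value $2,316.
Year 4: $5,580 × 2/15 = $744. Book value $1,572.
Year 5: $5,580 × 1/15 = $372. Book value $1,200.

$372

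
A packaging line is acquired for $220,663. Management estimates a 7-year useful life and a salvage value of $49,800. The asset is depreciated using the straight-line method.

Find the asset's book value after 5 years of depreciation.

$98,618

Depreciable base = $220,663 − $49,800 = $170,863.
Annual expense = $170,863 / 7 = $24,409.
End of year 1: book value $196,254.
End of year 2: book value $171,845.
End of year 3: book value $147,436.
End of year 4: book value $123,027.
End of year 5: book value $98,618.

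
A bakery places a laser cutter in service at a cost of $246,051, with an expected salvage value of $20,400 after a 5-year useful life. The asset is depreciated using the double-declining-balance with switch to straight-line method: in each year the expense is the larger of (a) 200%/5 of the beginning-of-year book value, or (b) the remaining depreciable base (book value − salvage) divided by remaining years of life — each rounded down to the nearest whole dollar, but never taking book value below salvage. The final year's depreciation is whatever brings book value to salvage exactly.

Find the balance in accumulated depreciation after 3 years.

$192,903

Depreciable base = $246,051 − $20,400 = $225,651.
Year 1: DB = ⌊$246,051 × 200%/5⌋ = $98,420; SL = ⌊$225,651/5⌋ = $45,130 → take DB $98,420. Book value $147,631.
Year 2: DB = ⌊$147,631 × 200%/5⌋ = $59,052; SL = ⌊$127,231/4⌋ = $31,807 → take DB $59,052. Book value $88,579.
Year 3: DB = ⌊$88,579 × 200%/5⌋ = $35,431; SL = ⌊$68,179/3⌋ = $22,726 → take DB $35,431. Book value $53,148.
Accumulated through year 3 = $246,051 − $53,148 = $192,903.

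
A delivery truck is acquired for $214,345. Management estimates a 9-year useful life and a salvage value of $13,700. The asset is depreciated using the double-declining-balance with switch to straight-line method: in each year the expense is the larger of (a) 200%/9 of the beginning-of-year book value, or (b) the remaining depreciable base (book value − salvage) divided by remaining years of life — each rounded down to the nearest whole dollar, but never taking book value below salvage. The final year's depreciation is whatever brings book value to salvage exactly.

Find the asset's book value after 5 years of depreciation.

Depreciable base = $214,345 − $13,700 = $200,645.
Year 1: DB = ⌊$214,345 × 200%/9⌋ = $47,632; SL = ⌊$200,645/9⌋ = $22,293 → take DB $47,632. Book value $166,713.
Year 2: DB = ⌊$166,713 × 200%/9⌋ = $37,047; SL = ⌊$153,013/8⌋ = $19,126 → take DB $37,047. Book value $129,666.
Year 3: DB = ⌊$129,666 × 200%/9⌋ = $28,814; SL = ⌊$115,966/7⌋ = $16,566 → take DB $28,814. Book value $100,852.
Year 4: DB = ⌊$100,852 × 200%/9⌋ = $22,411; SL = ⌊$87,152/6⌋ = $14,525 → take DB $22,411. Book value $78,441.
Year 5: DB = ⌊$78,441 × 200%/9⌋ = $17,431; SL = ⌊$64,741/5⌋ = $12,948 → take DB $17,431. Book value $61,010.

$61,010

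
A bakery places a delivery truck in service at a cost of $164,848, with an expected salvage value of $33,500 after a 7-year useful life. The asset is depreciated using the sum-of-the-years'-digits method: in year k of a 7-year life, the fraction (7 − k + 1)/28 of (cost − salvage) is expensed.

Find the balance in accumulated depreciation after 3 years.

Depreciable base = $164,848 − $33,500 = $131,348.
Sum of the years' digits = 7+6+5+4+3+2+1 = 28.
Year 1: $131,348 × 7/28 = $32,837. Book value $132,011.
Year 2: $131,348 × 6/28 = $28,146. Book value $103,865.
Year 3: $131,348 × 5/28 = $23,455. Book value $80,410.
Accumulated through year 3 = $164,848 − $80,410 = $84,438.

$84,438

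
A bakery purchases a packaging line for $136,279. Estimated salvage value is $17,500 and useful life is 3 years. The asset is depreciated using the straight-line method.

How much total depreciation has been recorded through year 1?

Depreciable base = $136,279 − $17,500 = $118,779.
Annual expense = $118,779 / 3 = $39,593.
End of year 1: book value $96,686.
Accumulated through year 1 = $136,279 − $96,686 = $39,593.

$39,593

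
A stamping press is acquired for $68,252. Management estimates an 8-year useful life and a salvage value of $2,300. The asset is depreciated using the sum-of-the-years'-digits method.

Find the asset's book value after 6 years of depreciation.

Depreciable base = $68,252 − $2,300 = $65,952.
Sum of the years' digits = 8+7+6+5+4+3+2+1 = 36.
Year 1: $65,952 × 8/36 = $14,656. Book value $53,596.
Year 2: $65,952 × 7/36 = $12,824. Book value $40,772.
Year 3: $65,952 × 6/36 = $10,992. Book value $29,780.
Year 4: $65,952 × 5/36 = $9,160. Book value $20,620.
Year 5: $65,952 × 4/36 = $7,328. Book value $13,292.
Year 6: $65,952 × 3/36 = $5,496. Book value $7,796.

$7,796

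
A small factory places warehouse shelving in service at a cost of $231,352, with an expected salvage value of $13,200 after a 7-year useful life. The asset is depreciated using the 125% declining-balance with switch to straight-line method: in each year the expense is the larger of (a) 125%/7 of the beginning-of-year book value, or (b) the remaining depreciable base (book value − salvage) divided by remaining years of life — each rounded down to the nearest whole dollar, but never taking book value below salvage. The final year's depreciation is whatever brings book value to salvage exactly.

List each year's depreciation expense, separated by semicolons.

$41,312; $33,935; $28,581; $28,581; $28,581; $28,581; $28,581

Depreciable base = $231,352 − $13,200 = $218,152.
Year 1: DB = ⌊$231,352 × 125%/7⌋ = $41,312; SL = ⌊$218,152/7⌋ = $31,164 → take DB $41,312. Book value $190,040.
Year 2: DB = ⌊$190,040 × 125%/7⌋ = $33,935; SL = ⌊$176,840/6⌋ = $29,473 → take DB $33,935. Book value $156,105.
Year 3: DB = ⌊$156,105 × 125%/7⌋ = $27,875; SL = ⌊$142,905/5⌋ = $28,581 → take SL $28,581. Book value $127,524.
Year 4: DB = ⌊$127,524 × 125%/7⌋ = $22,772; SL = ⌊$114,324/4⌋ = $28,581 → take SL $28,581. Book value $98,943.
Year 5: DB = ⌊$98,943 × 125%/7⌋ = $17,668; SL = ⌊$85,743/3⌋ = $28,581 → take SL $28,581. Book value $70,362.
Year 6: DB = ⌊$70,362 × 125%/7⌋ = $12,564; SL = ⌊$57,162/2⌋ = $28,581 → take SL $28,581. Book value $41,781.
Year 7 (final): $41,781 − $13,200 = $28,581. Book value $13,200.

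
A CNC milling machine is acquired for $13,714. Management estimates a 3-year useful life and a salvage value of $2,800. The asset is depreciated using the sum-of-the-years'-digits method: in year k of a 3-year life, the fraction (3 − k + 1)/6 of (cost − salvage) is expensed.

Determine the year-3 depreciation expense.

Depreciable base = $13,714 − $2,800 = $10,914.
Sum of the years' digits = 3+2+1 = 6.
Year 1: $10,914 × 3/6 = $5,457. Book value $8,257.
Year 2: $10,914 × 2/6 = $3,638. Book value $4,619.
Year 3: $10,914 × 1/6 = $1,819. Book value $2,800.

$1,819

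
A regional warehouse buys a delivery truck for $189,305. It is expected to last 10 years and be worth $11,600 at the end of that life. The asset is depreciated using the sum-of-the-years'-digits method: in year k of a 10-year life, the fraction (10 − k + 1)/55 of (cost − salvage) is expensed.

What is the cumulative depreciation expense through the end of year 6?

$145,395

Depreciable base = $189,305 − $11,600 = $177,705.
Sum of the years' digits = 10+9+8+7+6+5+4+3+2+1 = 55.
Year 1: $177,705 × 10/55 = $32,310. Book value $156,995.
Year 2: $177,705 × 9/55 = $29,079. Book value $127,916.
Year 3: $177,705 × 8/55 = $25,848. Book value $102,068.
Year 4: $177,705 × 7/55 = $22,617. Book value $79,451.
Year 5: $177,705 × 6/55 = $19,386. Book value $60,065.
Year 6: $177,705 × 5/55 = $16,155. Book value $43,910.
Accumulated through year 6 = $189,305 − $43,910 = $145,395.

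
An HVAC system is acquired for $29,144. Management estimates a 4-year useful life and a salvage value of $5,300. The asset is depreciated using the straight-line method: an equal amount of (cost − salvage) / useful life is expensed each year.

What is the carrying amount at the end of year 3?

$11,261

Depreciable base = $29,144 − $5,300 = $23,844.
Annual expense = $23,844 / 4 = $5,961.
End of year 1: book value $23,183.
End of year 2: book value $17,222.
End of year 3: book value $11,261.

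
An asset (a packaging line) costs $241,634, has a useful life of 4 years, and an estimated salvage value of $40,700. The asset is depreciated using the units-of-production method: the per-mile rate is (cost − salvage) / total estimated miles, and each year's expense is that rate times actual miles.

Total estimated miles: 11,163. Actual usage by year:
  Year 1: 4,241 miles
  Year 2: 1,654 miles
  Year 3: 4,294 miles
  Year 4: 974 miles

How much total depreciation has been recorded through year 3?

$183,402

Depreciable base = $241,634 − $40,700 = $200,934.
Rate = $200,934 / 11,163 miles = $18 per mile.
Year 1: 4,241 × $18 = $76,338. Book value $165,296.
Year 2: 1,654 × $18 = $29,772. Book value $135,524.
Year 3: 4,294 × $18 = $77,292. Book value $58,232.
Accumulated through year 3 = $241,634 − $58,232 = $183,402.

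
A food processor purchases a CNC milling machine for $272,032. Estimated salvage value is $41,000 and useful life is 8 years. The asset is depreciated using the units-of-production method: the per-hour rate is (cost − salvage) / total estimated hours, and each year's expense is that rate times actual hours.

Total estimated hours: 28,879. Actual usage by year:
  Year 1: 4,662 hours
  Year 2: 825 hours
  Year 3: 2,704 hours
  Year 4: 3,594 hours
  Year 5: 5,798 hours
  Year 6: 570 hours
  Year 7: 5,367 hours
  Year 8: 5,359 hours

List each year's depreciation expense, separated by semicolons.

$37,296; $6,600; $21,632; $28,752; $46,384; $4,560; $42,936; $42,872

Depreciable base = $272,032 − $41,000 = $231,032.
Rate = $231,032 / 28,879 hours = $8 per hour.
Year 1: 4,662 × $8 = $37,296. Book value $234,736.
Year 2: 825 × $8 = $6,600. Book value $228,136.
Year 3: 2,704 × $8 = $21,632. Book value $206,504.
Year 4: 3,594 × $8 = $28,752. Book value $177,752.
Year 5: 5,798 × $8 = $46,384. Book value $131,368.
Year 6: 570 × $8 = $4,560. Book value $126,808.
Year 7: 5,367 × $8 = $42,936. Book value $83,872.
Year 8: 5,359 × $8 = $42,872. Book value $41,000.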